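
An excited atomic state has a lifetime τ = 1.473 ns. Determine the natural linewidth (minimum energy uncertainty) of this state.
223.426 neV

Using the energy-time uncertainty principle:
ΔEΔt ≥ ℏ/2

The lifetime τ represents the time uncertainty Δt.
The natural linewidth (minimum energy uncertainty) is:

ΔE = ℏ/(2τ)
ΔE = (1.055e-34 J·s) / (2 × 1.473e-09 s)
ΔE = 3.580e-26 J = 223.426 neV

This natural linewidth limits the precision of spectroscopic measurements.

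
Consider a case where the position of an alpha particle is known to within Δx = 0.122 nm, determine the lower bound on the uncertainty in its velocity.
65.045 m/s

Using the Heisenberg uncertainty principle and Δp = mΔv:
ΔxΔp ≥ ℏ/2
Δx(mΔv) ≥ ℏ/2

The minimum uncertainty in velocity is:
Δv_min = ℏ/(2mΔx)
Δv_min = (1.055e-34 J·s) / (2 × 6.645e-27 kg × 1.220e-10 m)
Δv_min = 6.504e+01 m/s = 65.045 m/s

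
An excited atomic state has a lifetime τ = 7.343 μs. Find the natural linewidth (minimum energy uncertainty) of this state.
44.819 peV

Using the energy-time uncertainty principle:
ΔEΔt ≥ ℏ/2

The lifetime τ represents the time uncertainty Δt.
The natural linewidth (minimum energy uncertainty) is:

ΔE = ℏ/(2τ)
ΔE = (1.055e-34 J·s) / (2 × 7.343e-06 s)
ΔE = 7.181e-30 J = 44.819 peV

This natural linewidth limits the precision of spectroscopic measurements.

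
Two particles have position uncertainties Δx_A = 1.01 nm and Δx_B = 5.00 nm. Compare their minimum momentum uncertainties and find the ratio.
Particle A has the larger minimum momentum uncertainty, by a factor of 4.95.

For each particle, the minimum momentum uncertainty is Δp_min = ℏ/(2Δx):

Particle A: Δp_A = ℏ/(2×1.010e-09 m) = 5.221e-26 kg·m/s
Particle B: Δp_B = ℏ/(2×5.000e-09 m) = 1.055e-26 kg·m/s

Ratio: Δp_A/Δp_B = 4.95

Since Δp_min ∝ 1/Δx, the particle with smaller position uncertainty (A) has larger momentum uncertainty.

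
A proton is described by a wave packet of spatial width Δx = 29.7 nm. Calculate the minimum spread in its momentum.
1.775 × 10^-27 kg·m/s

For a wave packet, the spatial width Δx and momentum spread Δp are related by the uncertainty principle:
ΔxΔp ≥ ℏ/2

The minimum momentum spread is:
Δp_min = ℏ/(2Δx)
Δp_min = (1.055e-34 J·s) / (2 × 2.970e-08 m)
Δp_min = 1.775e-27 kg·m/s

A wave packet cannot have both a well-defined position and well-defined momentum.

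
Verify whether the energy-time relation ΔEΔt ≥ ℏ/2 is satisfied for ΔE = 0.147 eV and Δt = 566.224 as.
No, it violates the uncertainty relation.

Calculate the product ΔEΔt:
ΔE = 0.147 eV = 2.355e-20 J
ΔEΔt = (2.355e-20 J) × (5.662e-16 s)
ΔEΔt = 1.334e-35 J·s

Compare to the minimum allowed value ℏ/2:
ℏ/2 = 5.273e-35 J·s

Since ΔEΔt = 1.334e-35 J·s < 5.273e-35 J·s = ℏ/2,
this violates the uncertainty relation.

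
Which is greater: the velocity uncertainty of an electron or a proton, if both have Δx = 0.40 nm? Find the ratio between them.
The electron has the larger minimum velocity uncertainty, by a ratio of 1836.2.

For both particles, Δp_min = ℏ/(2Δx) = 1.318e-25 kg·m/s (same for both).

The velocity uncertainty is Δv = Δp/m:
- electron: Δv = 1.318e-25 / 9.109e-31 = 1.447e+05 m/s = 144.710 km/s
- proton: Δv = 1.318e-25 / 1.673e-27 = 7.881e+01 m/s = 78.811 m/s

Ratio: 1.447e+05 / 7.881e+01 = 1836.2

The lighter particle has larger velocity uncertainty because Δv ∝ 1/m.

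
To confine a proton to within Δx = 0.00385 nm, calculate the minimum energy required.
349.972 meV

Localizing a particle requires giving it sufficient momentum uncertainty:

1. From uncertainty principle: Δp ≥ ℏ/(2Δx)
   Δp_min = (1.055e-34 J·s) / (2 × 3.850e-12 m)
   Δp_min = 1.370e-23 kg·m/s

2. This momentum uncertainty corresponds to kinetic energy:
   KE ≈ (Δp)²/(2m) = (1.370e-23)²/(2 × 1.673e-27 kg)
   KE = 5.607e-20 J = 349.972 meV

Tighter localization requires more energy.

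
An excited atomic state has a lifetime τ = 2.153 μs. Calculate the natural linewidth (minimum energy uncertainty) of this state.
152.859 peV

Using the energy-time uncertainty principle:
ΔEΔt ≥ ℏ/2

The lifetime τ represents the time uncertainty Δt.
The natural linewidth (minimum energy uncertainty) is:

ΔE = ℏ/(2τ)
ΔE = (1.055e-34 J·s) / (2 × 2.153e-06 s)
ΔE = 2.449e-29 J = 152.859 peV

This natural linewidth limits the precision of spectroscopic measurements.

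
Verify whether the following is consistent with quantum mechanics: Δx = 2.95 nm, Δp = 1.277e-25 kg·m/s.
Yes, it satisfies the uncertainty principle.

Calculate the product ΔxΔp:
ΔxΔp = (2.950e-09 m) × (1.277e-25 kg·m/s)
ΔxΔp = 3.767e-34 J·s

Compare to the minimum allowed value ℏ/2:
ℏ/2 = 5.273e-35 J·s

Since ΔxΔp = 3.767e-34 J·s ≥ 5.273e-35 J·s = ℏ/2,
the measurement satisfies the uncertainty principle.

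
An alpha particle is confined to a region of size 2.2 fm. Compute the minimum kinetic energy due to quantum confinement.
269.795 keV

Using the uncertainty principle:

1. Position uncertainty: Δx ≈ 2.200e-15 m
2. Minimum momentum uncertainty: Δp = ℏ/(2Δx) = 2.397e-20 kg·m/s
3. Minimum kinetic energy:
   KE = (Δp)²/(2m) = (2.397e-20)²/(2 × 6.645e-27 kg)
   KE = 4.323e-14 J = 269.795 keV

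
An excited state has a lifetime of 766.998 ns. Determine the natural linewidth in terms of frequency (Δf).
103.752 kHz

Using the energy-time uncertainty principle and E = hf:
ΔEΔt ≥ ℏ/2
hΔf·Δt ≥ ℏ/2

The minimum frequency uncertainty is:
Δf = ℏ/(2hτ) = 1/(4πτ)
Δf = 1/(4π × 7.670e-07 s)
Δf = 1.038e+05 Hz = 103.752 kHz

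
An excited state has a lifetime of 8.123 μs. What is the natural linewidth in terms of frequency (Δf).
9.797 kHz

Using the energy-time uncertainty principle and E = hf:
ΔEΔt ≥ ℏ/2
hΔf·Δt ≥ ℏ/2

The minimum frequency uncertainty is:
Δf = ℏ/(2hτ) = 1/(4πτ)
Δf = 1/(4π × 8.123e-06 s)
Δf = 9.797e+03 Hz = 9.797 kHz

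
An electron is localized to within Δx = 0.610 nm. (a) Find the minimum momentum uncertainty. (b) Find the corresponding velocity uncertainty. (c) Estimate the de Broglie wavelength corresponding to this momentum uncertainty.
(a) Δp_min = 8.644 × 10^-26 kg·m/s
(b) Δv_min = 94.892 km/s
(c) λ_dB = 7.665 nm

Step-by-step:

(a) From the uncertainty principle:
Δp_min = ℏ/(2Δx) = (1.055e-34 J·s)/(2 × 6.100e-10 m) = 8.644e-26 kg·m/s

(b) The velocity uncertainty:
Δv = Δp/m = (8.644e-26 kg·m/s)/(9.109e-31 kg) = 9.489e+04 m/s = 94.892 km/s

(c) The de Broglie wavelength for this momentum:
λ = h/p = (6.626e-34 J·s)/(8.644e-26 kg·m/s) = 7.665e-09 m = 7.665 nm

Note: The de Broglie wavelength is comparable to the localization size, as expected from wave-particle duality.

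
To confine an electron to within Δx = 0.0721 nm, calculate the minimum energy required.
1.832 eV

Localizing a particle requires giving it sufficient momentum uncertainty:

1. From uncertainty principle: Δp ≥ ℏ/(2Δx)
   Δp_min = (1.055e-34 J·s) / (2 × 7.210e-11 m)
   Δp_min = 7.313e-25 kg·m/s

2. This momentum uncertainty corresponds to kinetic energy:
   KE ≈ (Δp)²/(2m) = (7.313e-25)²/(2 × 9.109e-31 kg)
   KE = 2.936e-19 J = 1.832 eV

Tighter localization requires more energy.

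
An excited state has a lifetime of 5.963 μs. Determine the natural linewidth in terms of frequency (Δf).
13.345 kHz

Using the energy-time uncertainty principle and E = hf:
ΔEΔt ≥ ℏ/2
hΔf·Δt ≥ ℏ/2

The minimum frequency uncertainty is:
Δf = ℏ/(2hτ) = 1/(4πτ)
Δf = 1/(4π × 5.963e-06 s)
Δf = 1.335e+04 Hz = 13.345 kHz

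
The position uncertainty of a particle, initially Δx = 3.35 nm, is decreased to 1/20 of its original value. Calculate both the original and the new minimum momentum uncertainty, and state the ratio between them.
Original Δp_min = 1.574 × 10^-26 kg·m/s; new Δp'_min = 3.148 × 10^-25 kg·m/s; ratio Δp'_min/Δp_min = 20.

From the uncertainty principle ΔxΔp ≥ ℏ/2, the minimum momentum uncertainty is Δp_min = ℏ/(2Δx).

Original (Δx = 3.35 nm = 3.350e-09 m):
Δp_min = (1.055e-34 J·s)/(2 × 3.350e-09 m) = 1.574e-26 kg·m/s

When Δx → (1/20)Δx:
Δp'_min = ℏ/(2 × (1/20)Δx) = 20 × ℏ/(2Δx) = 20 × Δp_min
Δp'_min = 20 × 1.574e-26 kg·m/s = 3.148e-25 kg·m/s

Since Δp_min ∝ 1/Δx, when Δx is decreased to 1/20 of its original value, Δp_min increases to 20 times its original value.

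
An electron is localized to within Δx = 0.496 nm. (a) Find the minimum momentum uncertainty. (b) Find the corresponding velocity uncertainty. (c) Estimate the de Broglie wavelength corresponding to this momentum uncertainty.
(a) Δp_min = 1.063 × 10^-25 kg·m/s
(b) Δv_min = 116.701 km/s
(c) λ_dB = 6.233 nm

Step-by-step:

(a) From the uncertainty principle:
Δp_min = ℏ/(2Δx) = (1.055e-34 J·s)/(2 × 4.960e-10 m) = 1.063e-25 kg·m/s

(b) The velocity uncertainty:
Δv = Δp/m = (1.063e-25 kg·m/s)/(9.109e-31 kg) = 1.167e+05 m/s = 116.701 km/s

(c) The de Broglie wavelength for this momentum:
λ = h/p = (6.626e-34 J·s)/(1.063e-25 kg·m/s) = 6.233e-09 m = 6.233 nm

Note: The de Broglie wavelength is comparable to the localization size, as expected from wave-particle duality.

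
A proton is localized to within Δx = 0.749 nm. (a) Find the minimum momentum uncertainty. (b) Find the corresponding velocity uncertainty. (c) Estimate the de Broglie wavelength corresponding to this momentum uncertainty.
(a) Δp_min = 7.040 × 10^-26 kg·m/s
(b) Δv_min = 42.089 m/s
(c) λ_dB = 9.412 nm

Step-by-step:

(a) From the uncertainty principle:
Δp_min = ℏ/(2Δx) = (1.055e-34 J·s)/(2 × 7.490e-10 m) = 7.040e-26 kg·m/s

(b) The velocity uncertainty:
Δv = Δp/m = (7.040e-26 kg·m/s)/(1.673e-27 kg) = 4.209e+01 m/s = 42.089 m/s

(c) The de Broglie wavelength for this momentum:
λ = h/p = (6.626e-34 J·s)/(7.040e-26 kg·m/s) = 9.412e-09 m = 9.412 nm

Note: The de Broglie wavelength is comparable to the localization size, as expected from wave-particle duality.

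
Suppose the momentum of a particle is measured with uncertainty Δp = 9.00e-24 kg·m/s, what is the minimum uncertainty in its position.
5.859 pm

Using the Heisenberg uncertainty principle:
ΔxΔp ≥ ℏ/2

The minimum uncertainty in position is:
Δx_min = ℏ/(2Δp)
Δx_min = (1.055e-34 J·s) / (2 × 9.000e-24 kg·m/s)
Δx_min = 5.859e-12 m = 5.859 pm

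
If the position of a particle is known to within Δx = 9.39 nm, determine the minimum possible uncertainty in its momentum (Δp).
5.615 × 10^-27 kg·m/s

Using the Heisenberg uncertainty principle:
ΔxΔp ≥ ℏ/2

The minimum uncertainty in momentum is:
Δp_min = ℏ/(2Δx)
Δp_min = (1.055e-34 J·s) / (2 × 9.390e-09 m)
Δp_min = 5.615e-27 kg·m/s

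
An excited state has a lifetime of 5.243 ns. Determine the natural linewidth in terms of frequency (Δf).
15.178 MHz

Using the energy-time uncertainty principle and E = hf:
ΔEΔt ≥ ℏ/2
hΔf·Δt ≥ ℏ/2

The minimum frequency uncertainty is:
Δf = ℏ/(2hτ) = 1/(4πτ)
Δf = 1/(4π × 5.243e-09 s)
Δf = 1.518e+07 Hz = 15.178 MHz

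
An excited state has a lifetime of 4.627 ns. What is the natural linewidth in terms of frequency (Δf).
17.199 MHz

Using the energy-time uncertainty principle and E = hf:
ΔEΔt ≥ ℏ/2
hΔf·Δt ≥ ℏ/2

The minimum frequency uncertainty is:
Δf = ℏ/(2hτ) = 1/(4πτ)
Δf = 1/(4π × 4.627e-09 s)
Δf = 1.720e+07 Hz = 17.199 MHz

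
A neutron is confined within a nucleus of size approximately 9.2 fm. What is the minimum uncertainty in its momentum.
5.731 × 10^-21 kg·m/s

Using the Heisenberg uncertainty principle:
ΔxΔp ≥ ℏ/2

With Δx ≈ L = 9.200e-15 m (the confinement size):
Δp_min = ℏ/(2Δx)
Δp_min = (1.055e-34 J·s) / (2 × 9.200e-15 m)
Δp_min = 5.731e-21 kg·m/s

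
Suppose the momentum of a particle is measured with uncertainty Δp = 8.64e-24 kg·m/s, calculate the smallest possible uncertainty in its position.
6.103 pm

Using the Heisenberg uncertainty principle:
ΔxΔp ≥ ℏ/2

The minimum uncertainty in position is:
Δx_min = ℏ/(2Δp)
Δx_min = (1.055e-34 J·s) / (2 × 8.640e-24 kg·m/s)
Δx_min = 6.103e-12 m = 6.103 pm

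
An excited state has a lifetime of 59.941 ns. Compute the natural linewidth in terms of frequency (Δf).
1.328 MHz

Using the energy-time uncertainty principle and E = hf:
ΔEΔt ≥ ℏ/2
hΔf·Δt ≥ ℏ/2

The minimum frequency uncertainty is:
Δf = ℏ/(2hτ) = 1/(4πτ)
Δf = 1/(4π × 5.994e-08 s)
Δf = 1.328e+06 Hz = 1.328 MHz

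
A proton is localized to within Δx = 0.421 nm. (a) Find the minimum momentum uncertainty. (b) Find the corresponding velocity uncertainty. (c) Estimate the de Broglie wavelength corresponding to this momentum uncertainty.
(a) Δp_min = 1.252 × 10^-25 kg·m/s
(b) Δv_min = 74.880 m/s
(c) λ_dB = 5.290 nm

Step-by-step:

(a) From the uncertainty principle:
Δp_min = ℏ/(2Δx) = (1.055e-34 J·s)/(2 × 4.210e-10 m) = 1.252e-25 kg·m/s

(b) The velocity uncertainty:
Δv = Δp/m = (1.252e-25 kg·m/s)/(1.673e-27 kg) = 7.488e+01 m/s = 74.880 m/s

(c) The de Broglie wavelength for this momentum:
λ = h/p = (6.626e-34 J·s)/(1.252e-25 kg·m/s) = 5.290e-09 m = 5.290 nm

Note: The de Broglie wavelength is comparable to the localization size, as expected from wave-particle duality.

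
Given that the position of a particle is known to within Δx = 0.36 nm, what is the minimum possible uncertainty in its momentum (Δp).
1.465 × 10^-25 kg·m/s

Using the Heisenberg uncertainty principle:
ΔxΔp ≥ ℏ/2

The minimum uncertainty in momentum is:
Δp_min = ℏ/(2Δx)
Δp_min = (1.055e-34 J·s) / (2 × 3.600e-10 m)
Δp_min = 1.465e-25 kg·m/s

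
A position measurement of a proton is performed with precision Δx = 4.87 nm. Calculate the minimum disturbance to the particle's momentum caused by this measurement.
1.083 × 10^-26 kg·m/s

The uncertainty principle implies that measuring position disturbs momentum:
ΔxΔp ≥ ℏ/2

When we measure position with precision Δx, we necessarily introduce a momentum uncertainty:
Δp ≥ ℏ/(2Δx)
Δp_min = (1.055e-34 J·s) / (2 × 4.870e-09 m)
Δp_min = 1.083e-26 kg·m/s

The more precisely we measure position, the greater the momentum disturbance.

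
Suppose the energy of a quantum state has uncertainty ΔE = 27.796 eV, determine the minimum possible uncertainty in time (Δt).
11.840 as

Using the energy-time uncertainty principle:
ΔEΔt ≥ ℏ/2

The minimum uncertainty in time is:
Δt_min = ℏ/(2ΔE)
Δt_min = (1.055e-34 J·s) / (2 × 4.453e-18 J)
Δt_min = 1.184e-17 s = 11.840 as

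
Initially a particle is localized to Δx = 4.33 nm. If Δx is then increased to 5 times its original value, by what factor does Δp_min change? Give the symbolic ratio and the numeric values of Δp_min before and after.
Original Δp_min = 1.218 × 10^-26 kg·m/s; new Δp'_min = 2.436 × 10^-27 kg·m/s; ratio Δp'_min/Δp_min = 1/5.

From the uncertainty principle ΔxΔp ≥ ℏ/2, the minimum momentum uncertainty is Δp_min = ℏ/(2Δx).

Original (Δx = 4.33 nm = 4.330e-09 m):
Δp_min = (1.055e-34 J·s)/(2 × 4.330e-09 m) = 1.218e-26 kg·m/s

When Δx → 5Δx:
Δp'_min = ℏ/(2 × 5Δx) = (1/5) × ℏ/(2Δx) = (1/5) × Δp_min
Δp'_min = 1/5 × 1.218e-26 kg·m/s = 2.436e-27 kg·m/s

Since Δp_min ∝ 1/Δx, when Δx is increased to 5 times its original value, Δp_min decreases to 1/5 of its original value.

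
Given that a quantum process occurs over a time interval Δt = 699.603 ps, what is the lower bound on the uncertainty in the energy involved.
470.418 neV

Using the energy-time uncertainty principle:
ΔEΔt ≥ ℏ/2

The minimum uncertainty in energy is:
ΔE_min = ℏ/(2Δt)
ΔE_min = (1.055e-34 J·s) / (2 × 6.996e-10 s)
ΔE_min = 7.537e-26 J = 470.418 neV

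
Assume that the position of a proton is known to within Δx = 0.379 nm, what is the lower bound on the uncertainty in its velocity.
83.178 m/s

Using the Heisenberg uncertainty principle and Δp = mΔv:
ΔxΔp ≥ ℏ/2
Δx(mΔv) ≥ ℏ/2

The minimum uncertainty in velocity is:
Δv_min = ℏ/(2mΔx)
Δv_min = (1.055e-34 J·s) / (2 × 1.673e-27 kg × 3.790e-10 m)
Δv_min = 8.318e+01 m/s = 83.178 m/s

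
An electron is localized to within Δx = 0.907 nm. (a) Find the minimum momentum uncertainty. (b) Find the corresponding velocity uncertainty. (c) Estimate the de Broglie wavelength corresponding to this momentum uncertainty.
(a) Δp_min = 5.814 × 10^-26 kg·m/s
(b) Δv_min = 63.819 km/s
(c) λ_dB = 11.398 nm

Step-by-step:

(a) From the uncertainty principle:
Δp_min = ℏ/(2Δx) = (1.055e-34 J·s)/(2 × 9.070e-10 m) = 5.814e-26 kg·m/s

(b) The velocity uncertainty:
Δv = Δp/m = (5.814e-26 kg·m/s)/(9.109e-31 kg) = 6.382e+04 m/s = 63.819 km/s

(c) The de Broglie wavelength for this momentum:
λ = h/p = (6.626e-34 J·s)/(5.814e-26 kg·m/s) = 1.140e-08 m = 11.398 nm

Note: The de Broglie wavelength is comparable to the localization size, as expected from wave-particle duality.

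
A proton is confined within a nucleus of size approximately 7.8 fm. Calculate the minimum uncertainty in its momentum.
6.760 × 10^-21 kg·m/s

Using the Heisenberg uncertainty principle:
ΔxΔp ≥ ℏ/2

With Δx ≈ L = 7.800e-15 m (the confinement size):
Δp_min = ℏ/(2Δx)
Δp_min = (1.055e-34 J·s) / (2 × 7.800e-15 m)
Δp_min = 6.760e-21 kg·m/s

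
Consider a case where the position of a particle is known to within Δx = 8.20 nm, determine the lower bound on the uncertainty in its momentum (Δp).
6.430 × 10^-27 kg·m/s

Using the Heisenberg uncertainty principle:
ΔxΔp ≥ ℏ/2

The minimum uncertainty in momentum is:
Δp_min = ℏ/(2Δx)
Δp_min = (1.055e-34 J·s) / (2 × 8.200e-09 m)
Δp_min = 6.430e-27 kg·m/s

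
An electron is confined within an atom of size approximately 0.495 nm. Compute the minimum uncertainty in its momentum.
1.065 × 10^-25 kg·m/s

Using the Heisenberg uncertainty principle:
ΔxΔp ≥ ℏ/2

With Δx ≈ L = 4.950e-10 m (the confinement size):
Δp_min = ℏ/(2Δx)
Δp_min = (1.055e-34 J·s) / (2 × 4.950e-10 m)
Δp_min = 1.065e-25 kg·m/s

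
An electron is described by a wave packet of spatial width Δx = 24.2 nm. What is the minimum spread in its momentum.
2.179 × 10^-27 kg·m/s

For a wave packet, the spatial width Δx and momentum spread Δp are related by the uncertainty principle:
ΔxΔp ≥ ℏ/2

The minimum momentum spread is:
Δp_min = ℏ/(2Δx)
Δp_min = (1.055e-34 J·s) / (2 × 2.420e-08 m)
Δp_min = 2.179e-27 kg·m/s

A wave packet cannot have both a well-defined position and well-defined momentum.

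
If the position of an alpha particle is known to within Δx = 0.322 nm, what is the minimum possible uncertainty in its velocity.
24.644 m/s

Using the Heisenberg uncertainty principle and Δp = mΔv:
ΔxΔp ≥ ℏ/2
Δx(mΔv) ≥ ℏ/2

The minimum uncertainty in velocity is:
Δv_min = ℏ/(2mΔx)
Δv_min = (1.055e-34 J·s) / (2 × 6.645e-27 kg × 3.220e-10 m)
Δv_min = 2.464e+01 m/s = 24.644 m/s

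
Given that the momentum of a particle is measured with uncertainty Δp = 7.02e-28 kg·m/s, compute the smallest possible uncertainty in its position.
75.112 nm

Using the Heisenberg uncertainty principle:
ΔxΔp ≥ ℏ/2

The minimum uncertainty in position is:
Δx_min = ℏ/(2Δp)
Δx_min = (1.055e-34 J·s) / (2 × 7.020e-28 kg·m/s)
Δx_min = 7.511e-08 m = 75.112 nm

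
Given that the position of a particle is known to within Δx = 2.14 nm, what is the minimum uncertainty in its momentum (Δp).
2.464 × 10^-26 kg·m/s

Using the Heisenberg uncertainty principle:
ΔxΔp ≥ ℏ/2

The minimum uncertainty in momentum is:
Δp_min = ℏ/(2Δx)
Δp_min = (1.055e-34 J·s) / (2 × 2.140e-09 m)
Δp_min = 2.464e-26 kg·m/s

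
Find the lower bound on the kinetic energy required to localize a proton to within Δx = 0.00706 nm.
104.075 meV

Localizing a particle requires giving it sufficient momentum uncertainty:

1. From uncertainty principle: Δp ≥ ℏ/(2Δx)
   Δp_min = (1.055e-34 J·s) / (2 × 7.060e-12 m)
   Δp_min = 7.469e-24 kg·m/s

2. This momentum uncertainty corresponds to kinetic energy:
   KE ≈ (Δp)²/(2m) = (7.469e-24)²/(2 × 1.673e-27 kg)
   KE = 1.667e-20 J = 104.075 meV

Tighter localization requires more energy.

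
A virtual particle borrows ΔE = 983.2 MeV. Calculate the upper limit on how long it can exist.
3.347 × 10^-25 s

Using the energy-time uncertainty principle:
ΔEΔt ≥ ℏ/2

For a virtual particle borrowing energy ΔE, the maximum lifetime is:
Δt_max = ℏ/(2ΔE)

Converting energy:
ΔE = 983.2 MeV = 1.575e-10 J

Δt_max = (1.055e-34 J·s) / (2 × 1.575e-10 J)
Δt_max = 3.347e-25 s = 3.347 × 10^-25 s

Virtual particles with higher borrowed energy exist for shorter times.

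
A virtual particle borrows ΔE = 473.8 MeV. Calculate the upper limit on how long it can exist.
6.946 × 10^-25 s

Using the energy-time uncertainty principle:
ΔEΔt ≥ ℏ/2

For a virtual particle borrowing energy ΔE, the maximum lifetime is:
Δt_max = ℏ/(2ΔE)

Converting energy:
ΔE = 473.8 MeV = 7.591e-11 J

Δt_max = (1.055e-34 J·s) / (2 × 7.591e-11 J)
Δt_max = 6.946e-25 s = 6.946 × 10^-25 s

Virtual particles with higher borrowed energy exist for shorter times.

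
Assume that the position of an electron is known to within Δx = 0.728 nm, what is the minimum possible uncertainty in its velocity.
79.511 km/s

Using the Heisenberg uncertainty principle and Δp = mΔv:
ΔxΔp ≥ ℏ/2
Δx(mΔv) ≥ ℏ/2

The minimum uncertainty in velocity is:
Δv_min = ℏ/(2mΔx)
Δv_min = (1.055e-34 J·s) / (2 × 9.109e-31 kg × 7.280e-10 m)
Δv_min = 7.951e+04 m/s = 79.511 km/s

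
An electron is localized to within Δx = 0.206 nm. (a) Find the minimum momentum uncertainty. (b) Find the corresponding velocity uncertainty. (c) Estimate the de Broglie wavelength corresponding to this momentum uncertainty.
(a) Δp_min = 2.560 × 10^-25 kg·m/s
(b) Δv_min = 280.989 km/s
(c) λ_dB = 2.589 nm

Step-by-step:

(a) From the uncertainty principle:
Δp_min = ℏ/(2Δx) = (1.055e-34 J·s)/(2 × 2.060e-10 m) = 2.560e-25 kg·m/s

(b) The velocity uncertainty:
Δv = Δp/m = (2.560e-25 kg·m/s)/(9.109e-31 kg) = 2.810e+05 m/s = 280.989 km/s

(c) The de Broglie wavelength for this momentum:
λ = h/p = (6.626e-34 J·s)/(2.560e-25 kg·m/s) = 2.589e-09 m = 2.589 nm

Note: The de Broglie wavelength is comparable to the localization size, as expected from wave-particle duality.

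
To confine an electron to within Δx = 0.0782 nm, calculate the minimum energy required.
1.558 eV

Localizing a particle requires giving it sufficient momentum uncertainty:

1. From uncertainty principle: Δp ≥ ℏ/(2Δx)
   Δp_min = (1.055e-34 J·s) / (2 × 7.820e-11 m)
   Δp_min = 6.743e-25 kg·m/s

2. This momentum uncertainty corresponds to kinetic energy:
   KE ≈ (Δp)²/(2m) = (6.743e-25)²/(2 × 9.109e-31 kg)
   KE = 2.496e-19 J = 1.558 eV

Tighter localization requires more energy.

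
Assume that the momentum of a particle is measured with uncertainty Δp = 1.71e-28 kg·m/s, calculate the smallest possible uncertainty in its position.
308.354 nm

Using the Heisenberg uncertainty principle:
ΔxΔp ≥ ℏ/2

The minimum uncertainty in position is:
Δx_min = ℏ/(2Δp)
Δx_min = (1.055e-34 J·s) / (2 × 1.710e-28 kg·m/s)
Δx_min = 3.084e-07 m = 308.354 nm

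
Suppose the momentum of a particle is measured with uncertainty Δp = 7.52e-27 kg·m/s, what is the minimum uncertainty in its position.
7.012 nm

Using the Heisenberg uncertainty principle:
ΔxΔp ≥ ℏ/2

The minimum uncertainty in position is:
Δx_min = ℏ/(2Δp)
Δx_min = (1.055e-34 J·s) / (2 × 7.520e-27 kg·m/s)
Δx_min = 7.012e-09 m = 7.012 nm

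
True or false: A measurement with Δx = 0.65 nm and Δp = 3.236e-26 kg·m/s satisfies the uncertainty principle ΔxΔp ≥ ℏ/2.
No, it violates the uncertainty principle (impossible measurement).

Calculate the product ΔxΔp:
ΔxΔp = (6.500e-10 m) × (3.236e-26 kg·m/s)
ΔxΔp = 2.103e-35 J·s

Compare to the minimum allowed value ℏ/2:
ℏ/2 = 5.273e-35 J·s

Since ΔxΔp = 2.103e-35 J·s < 5.273e-35 J·s = ℏ/2,
the measurement violates the uncertainty principle.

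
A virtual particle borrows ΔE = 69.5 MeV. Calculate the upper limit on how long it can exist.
4.735 ys

Using the energy-time uncertainty principle:
ΔEΔt ≥ ℏ/2

For a virtual particle borrowing energy ΔE, the maximum lifetime is:
Δt_max = ℏ/(2ΔE)

Converting energy:
ΔE = 69.5 MeV = 1.114e-11 J

Δt_max = (1.055e-34 J·s) / (2 × 1.114e-11 J)
Δt_max = 4.735e-24 s = 4.735 ys

Virtual particles with higher borrowed energy exist for shorter times.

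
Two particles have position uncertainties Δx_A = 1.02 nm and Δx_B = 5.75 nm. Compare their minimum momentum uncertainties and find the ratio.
Particle A has the larger minimum momentum uncertainty, by a factor of 5.64.

For each particle, the minimum momentum uncertainty is Δp_min = ℏ/(2Δx):

Particle A: Δp_A = ℏ/(2×1.020e-09 m) = 5.169e-26 kg·m/s
Particle B: Δp_B = ℏ/(2×5.750e-09 m) = 9.170e-27 kg·m/s

Ratio: Δp_A/Δp_B = 5.64

Since Δp_min ∝ 1/Δx, the particle with smaller position uncertainty (A) has larger momentum uncertainty.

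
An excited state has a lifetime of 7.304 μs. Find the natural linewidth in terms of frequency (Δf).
10.895 kHz

Using the energy-time uncertainty principle and E = hf:
ΔEΔt ≥ ℏ/2
hΔf·Δt ≥ ℏ/2

The minimum frequency uncertainty is:
Δf = ℏ/(2hτ) = 1/(4πτ)
Δf = 1/(4π × 7.304e-06 s)
Δf = 1.090e+04 Hz = 10.895 kHz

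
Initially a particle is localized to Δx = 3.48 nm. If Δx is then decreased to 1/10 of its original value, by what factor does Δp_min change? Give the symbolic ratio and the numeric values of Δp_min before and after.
Original Δp_min = 1.515 × 10^-26 kg·m/s; new Δp'_min = 1.515 × 10^-25 kg·m/s; ratio Δp'_min/Δp_min = 10.

From the uncertainty principle ΔxΔp ≥ ℏ/2, the minimum momentum uncertainty is Δp_min = ℏ/(2Δx).

Original (Δx = 3.48 nm = 3.480e-09 m):
Δp_min = (1.055e-34 J·s)/(2 × 3.480e-09 m) = 1.515e-26 kg·m/s

When Δx → (1/10)Δx:
Δp'_min = ℏ/(2 × (1/10)Δx) = 10 × ℏ/(2Δx) = 10 × Δp_min
Δp'_min = 10 × 1.515e-26 kg·m/s = 1.515e-25 kg·m/s

Since Δp_min ∝ 1/Δx, when Δx is decreased to 1/10 of its original value, Δp_min increases to 10 times its original value.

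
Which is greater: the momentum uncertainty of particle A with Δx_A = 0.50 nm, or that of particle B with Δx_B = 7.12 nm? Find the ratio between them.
Particle A has the larger minimum momentum uncertainty, by a factor of 14.24.

For each particle, the minimum momentum uncertainty is Δp_min = ℏ/(2Δx):

Particle A: Δp_A = ℏ/(2×5.000e-10 m) = 1.055e-25 kg·m/s
Particle B: Δp_B = ℏ/(2×7.120e-09 m) = 7.406e-27 kg·m/s

Ratio: Δp_A/Δp_B = 14.24

Since Δp_min ∝ 1/Δx, the particle with smaller position uncertainty (A) has larger momentum uncertainty.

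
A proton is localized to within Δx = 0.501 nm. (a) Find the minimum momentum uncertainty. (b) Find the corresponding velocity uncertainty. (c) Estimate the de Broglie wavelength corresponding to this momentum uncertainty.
(a) Δp_min = 1.052 × 10^-25 kg·m/s
(b) Δv_min = 62.923 m/s
(c) λ_dB = 6.296 nm

Step-by-step:

(a) From the uncertainty principle:
Δp_min = ℏ/(2Δx) = (1.055e-34 J·s)/(2 × 5.010e-10 m) = 1.052e-25 kg·m/s

(b) The velocity uncertainty:
Δv = Δp/m = (1.052e-25 kg·m/s)/(1.673e-27 kg) = 6.292e+01 m/s = 62.923 m/s

(c) The de Broglie wavelength for this momentum:
λ = h/p = (6.626e-34 J·s)/(1.052e-25 kg·m/s) = 6.296e-09 m = 6.296 nm

Note: The de Broglie wavelength is comparable to the localization size, as expected from wave-particle duality.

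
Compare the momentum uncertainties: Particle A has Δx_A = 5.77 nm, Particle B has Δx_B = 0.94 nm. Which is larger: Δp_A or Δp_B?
Particle B has the larger minimum momentum uncertainty, by a factor of 6.14.

For each particle, the minimum momentum uncertainty is Δp_min = ℏ/(2Δx):

Particle A: Δp_A = ℏ/(2×5.770e-09 m) = 9.138e-27 kg·m/s
Particle B: Δp_B = ℏ/(2×9.400e-10 m) = 5.609e-26 kg·m/s

Ratio: Δp_B/Δp_A = 6.14

Since Δp_min ∝ 1/Δx, the particle with smaller position uncertainty (B) has larger momentum uncertainty.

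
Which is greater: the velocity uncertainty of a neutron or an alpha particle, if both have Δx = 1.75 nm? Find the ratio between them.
The neutron has the larger minimum velocity uncertainty, by a ratio of 4.0.

For both particles, Δp_min = ℏ/(2Δx) = 3.013e-26 kg·m/s (same for both).

The velocity uncertainty is Δv = Δp/m:
- neutron: Δv = 3.013e-26 / 1.675e-27 = 1.799e+01 m/s = 17.989 m/s
- alpha particle: Δv = 3.013e-26 / 6.645e-27 = 4.535e+00 m/s = 4.535 m/s

Ratio: 1.799e+01 / 4.535e+00 = 4.0

The lighter particle has larger velocity uncertainty because Δv ∝ 1/m.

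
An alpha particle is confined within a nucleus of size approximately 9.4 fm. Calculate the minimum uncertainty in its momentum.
5.609 × 10^-21 kg·m/s

Using the Heisenberg uncertainty principle:
ΔxΔp ≥ ℏ/2

With Δx ≈ L = 9.400e-15 m (the confinement size):
Δp_min = ℏ/(2Δx)
Δp_min = (1.055e-34 J·s) / (2 × 9.400e-15 m)
Δp_min = 5.609e-21 kg·m/s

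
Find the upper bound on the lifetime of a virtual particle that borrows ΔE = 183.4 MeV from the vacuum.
1.794 ys

Using the energy-time uncertainty principle:
ΔEΔt ≥ ℏ/2

For a virtual particle borrowing energy ΔE, the maximum lifetime is:
Δt_max = ℏ/(2ΔE)

Converting energy:
ΔE = 183.4 MeV = 2.938e-11 J

Δt_max = (1.055e-34 J·s) / (2 × 2.938e-11 J)
Δt_max = 1.794e-24 s = 1.794 ys

Virtual particles with higher borrowed energy exist for shorter times.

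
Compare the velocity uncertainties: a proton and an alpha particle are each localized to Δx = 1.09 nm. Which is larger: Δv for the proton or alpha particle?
The proton has the larger minimum velocity uncertainty, by a ratio of 4.0.

For both particles, Δp_min = ℏ/(2Δx) = 4.837e-26 kg·m/s (same for both).

The velocity uncertainty is Δv = Δp/m:
- proton: Δv = 4.837e-26 / 1.673e-27 = 2.892e+01 m/s = 28.922 m/s
- alpha particle: Δv = 4.837e-26 / 6.645e-27 = 7.280e+00 m/s = 7.280 m/s

Ratio: 2.892e+01 / 7.280e+00 = 4.0

The lighter particle has larger velocity uncertainty because Δv ∝ 1/m.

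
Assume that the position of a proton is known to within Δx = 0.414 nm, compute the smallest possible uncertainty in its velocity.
76.146 m/s

Using the Heisenberg uncertainty principle and Δp = mΔv:
ΔxΔp ≥ ℏ/2
Δx(mΔv) ≥ ℏ/2

The minimum uncertainty in velocity is:
Δv_min = ℏ/(2mΔx)
Δv_min = (1.055e-34 J·s) / (2 × 1.673e-27 kg × 4.140e-10 m)
Δv_min = 7.615e+01 m/s = 76.146 m/s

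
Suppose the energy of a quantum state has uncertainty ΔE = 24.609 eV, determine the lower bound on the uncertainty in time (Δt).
13.373 as

Using the energy-time uncertainty principle:
ΔEΔt ≥ ℏ/2

The minimum uncertainty in time is:
Δt_min = ℏ/(2ΔE)
Δt_min = (1.055e-34 J·s) / (2 × 3.943e-18 J)
Δt_min = 1.337e-17 s = 13.373 as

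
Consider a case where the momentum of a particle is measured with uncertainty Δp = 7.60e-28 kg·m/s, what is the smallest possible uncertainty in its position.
69.380 nm

Using the Heisenberg uncertainty principle:
ΔxΔp ≥ ℏ/2

The minimum uncertainty in position is:
Δx_min = ℏ/(2Δp)
Δx_min = (1.055e-34 J·s) / (2 × 7.600e-28 kg·m/s)
Δx_min = 6.938e-08 m = 69.380 nm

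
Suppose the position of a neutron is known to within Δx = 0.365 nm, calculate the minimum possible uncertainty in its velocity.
86.250 m/s

Using the Heisenberg uncertainty principle and Δp = mΔv:
ΔxΔp ≥ ℏ/2
Δx(mΔv) ≥ ℏ/2

The minimum uncertainty in velocity is:
Δv_min = ℏ/(2mΔx)
Δv_min = (1.055e-34 J·s) / (2 × 1.675e-27 kg × 3.650e-10 m)
Δv_min = 8.625e+01 m/s = 86.250 m/s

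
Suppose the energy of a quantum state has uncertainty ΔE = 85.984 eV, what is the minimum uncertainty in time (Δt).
3.828 as

Using the energy-time uncertainty principle:
ΔEΔt ≥ ℏ/2

The minimum uncertainty in time is:
Δt_min = ℏ/(2ΔE)
Δt_min = (1.055e-34 J·s) / (2 × 1.378e-17 J)
Δt_min = 3.828e-18 s = 3.828 as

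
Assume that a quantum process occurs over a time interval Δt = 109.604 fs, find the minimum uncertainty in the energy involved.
3.003 meV

Using the energy-time uncertainty principle:
ΔEΔt ≥ ℏ/2

The minimum uncertainty in energy is:
ΔE_min = ℏ/(2Δt)
ΔE_min = (1.055e-34 J·s) / (2 × 1.096e-13 s)
ΔE_min = 4.811e-22 J = 3.003 meV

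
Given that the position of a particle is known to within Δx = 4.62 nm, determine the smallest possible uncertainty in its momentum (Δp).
1.141 × 10^-26 kg·m/s

Using the Heisenberg uncertainty principle:
ΔxΔp ≥ ℏ/2

The minimum uncertainty in momentum is:
Δp_min = ℏ/(2Δx)
Δp_min = (1.055e-34 J·s) / (2 × 4.620e-09 m)
Δp_min = 1.141e-26 kg·m/s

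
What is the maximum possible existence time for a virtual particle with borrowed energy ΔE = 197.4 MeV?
1.667 ys

Using the energy-time uncertainty principle:
ΔEΔt ≥ ℏ/2

For a virtual particle borrowing energy ΔE, the maximum lifetime is:
Δt_max = ℏ/(2ΔE)

Converting energy:
ΔE = 197.4 MeV = 3.163e-11 J

Δt_max = (1.055e-34 J·s) / (2 × 3.163e-11 J)
Δt_max = 1.667e-24 s = 1.667 ys

Virtual particles with higher borrowed energy exist for shorter times.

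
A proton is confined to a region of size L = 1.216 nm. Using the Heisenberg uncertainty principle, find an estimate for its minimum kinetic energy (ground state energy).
3.508 μeV

Using the uncertainty principle to estimate ground state energy:

1. The position uncertainty is approximately the confinement size:
   Δx ≈ L = 1.216e-09 m

2. From ΔxΔp ≥ ℏ/2, the minimum momentum uncertainty is:
   Δp ≈ ℏ/(2L) = 4.336e-26 kg·m/s

3. The kinetic energy is approximately:
   KE ≈ (Δp)²/(2m) = (4.336e-26)²/(2 × 1.673e-27 kg)
   KE ≈ 5.621e-25 J = 3.508 μeV

This is an order-of-magnitude estimate of the ground state energy.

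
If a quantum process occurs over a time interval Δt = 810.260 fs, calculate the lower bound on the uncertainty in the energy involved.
406.173 μeV

Using the energy-time uncertainty principle:
ΔEΔt ≥ ℏ/2

The minimum uncertainty in energy is:
ΔE_min = ℏ/(2Δt)
ΔE_min = (1.055e-34 J·s) / (2 × 8.103e-13 s)
ΔE_min = 6.508e-23 J = 406.173 μeV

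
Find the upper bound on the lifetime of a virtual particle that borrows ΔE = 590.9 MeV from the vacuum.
5.570 × 10^-25 s

Using the energy-time uncertainty principle:
ΔEΔt ≥ ℏ/2

For a virtual particle borrowing energy ΔE, the maximum lifetime is:
Δt_max = ℏ/(2ΔE)

Converting energy:
ΔE = 590.9 MeV = 9.467e-11 J

Δt_max = (1.055e-34 J·s) / (2 × 9.467e-11 J)
Δt_max = 5.570e-25 s = 5.570 × 10^-25 s

Virtual particles with higher borrowed energy exist for shorter times.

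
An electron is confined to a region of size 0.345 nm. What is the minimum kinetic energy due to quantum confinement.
80.025 meV

Using the uncertainty principle:

1. Position uncertainty: Δx ≈ 3.450e-10 m
2. Minimum momentum uncertainty: Δp = ℏ/(2Δx) = 1.528e-25 kg·m/s
3. Minimum kinetic energy:
   KE = (Δp)²/(2m) = (1.528e-25)²/(2 × 9.109e-31 kg)
   KE = 1.282e-20 J = 80.025 meV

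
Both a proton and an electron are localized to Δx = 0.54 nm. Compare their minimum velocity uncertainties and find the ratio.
The electron has the larger minimum velocity uncertainty, by a ratio of 1836.2.

For both particles, Δp_min = ℏ/(2Δx) = 9.765e-26 kg·m/s (same for both).

The velocity uncertainty is Δv = Δp/m:
- proton: Δv = 9.765e-26 / 1.673e-27 = 5.838e+01 m/s = 58.379 m/s
- electron: Δv = 9.765e-26 / 9.109e-31 = 1.072e+05 m/s = 107.192 km/s

Ratio: 1.072e+05 / 5.838e+01 = 1836.2

The lighter particle has larger velocity uncertainty because Δv ∝ 1/m.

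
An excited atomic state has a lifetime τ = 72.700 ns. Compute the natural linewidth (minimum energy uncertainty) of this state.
4.527 neV

Using the energy-time uncertainty principle:
ΔEΔt ≥ ℏ/2

The lifetime τ represents the time uncertainty Δt.
The natural linewidth (minimum energy uncertainty) is:

ΔE = ℏ/(2τ)
ΔE = (1.055e-34 J·s) / (2 × 7.270e-08 s)
ΔE = 7.253e-28 J = 4.527 neV

This natural linewidth limits the precision of spectroscopic measurements.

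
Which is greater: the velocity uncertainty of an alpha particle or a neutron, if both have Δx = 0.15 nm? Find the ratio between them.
The neutron has the larger minimum velocity uncertainty, by a ratio of 4.0.

For both particles, Δp_min = ℏ/(2Δx) = 3.515e-25 kg·m/s (same for both).

The velocity uncertainty is Δv = Δp/m:
- alpha particle: Δv = 3.515e-25 / 6.645e-27 = 5.290e+01 m/s = 52.903 m/s
- neutron: Δv = 3.515e-25 / 1.675e-27 = 2.099e+02 m/s = 209.874 m/s

Ratio: 2.099e+02 / 5.290e+01 = 4.0

The lighter particle has larger velocity uncertainty because Δv ∝ 1/m.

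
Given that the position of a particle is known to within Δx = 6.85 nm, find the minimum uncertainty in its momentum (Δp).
7.698 × 10^-27 kg·m/s

Using the Heisenberg uncertainty principle:
ΔxΔp ≥ ℏ/2

The minimum uncertainty in momentum is:
Δp_min = ℏ/(2Δx)
Δp_min = (1.055e-34 J·s) / (2 × 6.850e-09 m)
Δp_min = 7.698e-27 kg·m/s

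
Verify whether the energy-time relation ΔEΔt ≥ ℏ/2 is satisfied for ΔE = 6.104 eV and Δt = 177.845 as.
Yes, it satisfies the uncertainty relation.

Calculate the product ΔEΔt:
ΔE = 6.104 eV = 9.780e-19 J
ΔEΔt = (9.780e-19 J) × (1.778e-16 s)
ΔEΔt = 1.739e-34 J·s

Compare to the minimum allowed value ℏ/2:
ℏ/2 = 5.273e-35 J·s

Since ΔEΔt = 1.739e-34 J·s ≥ 5.273e-35 J·s = ℏ/2,
this satisfies the uncertainty relation.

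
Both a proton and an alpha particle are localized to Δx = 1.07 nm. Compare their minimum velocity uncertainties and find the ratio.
The proton has the larger minimum velocity uncertainty, by a ratio of 4.0.

For both particles, Δp_min = ℏ/(2Δx) = 4.928e-26 kg·m/s (same for both).

The velocity uncertainty is Δv = Δp/m:
- proton: Δv = 4.928e-26 / 1.673e-27 = 2.946e+01 m/s = 29.462 m/s
- alpha particle: Δv = 4.928e-26 / 6.645e-27 = 7.416e+00 m/s = 7.416 m/s

Ratio: 2.946e+01 / 7.416e+00 = 4.0

The lighter particle has larger velocity uncertainty because Δv ∝ 1/m.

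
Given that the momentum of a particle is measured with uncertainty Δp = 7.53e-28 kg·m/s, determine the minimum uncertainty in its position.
70.025 nm

Using the Heisenberg uncertainty principle:
ΔxΔp ≥ ℏ/2

The minimum uncertainty in position is:
Δx_min = ℏ/(2Δp)
Δx_min = (1.055e-34 J·s) / (2 × 7.530e-28 kg·m/s)
Δx_min = 7.002e-08 m = 70.025 nm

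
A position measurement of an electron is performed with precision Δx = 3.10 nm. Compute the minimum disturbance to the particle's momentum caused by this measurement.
1.701 × 10^-26 kg·m/s

The uncertainty principle implies that measuring position disturbs momentum:
ΔxΔp ≥ ℏ/2

When we measure position with precision Δx, we necessarily introduce a momentum uncertainty:
Δp ≥ ℏ/(2Δx)
Δp_min = (1.055e-34 J·s) / (2 × 3.100e-09 m)
Δp_min = 1.701e-26 kg·m/s

The more precisely we measure position, the greater the momentum disturbance.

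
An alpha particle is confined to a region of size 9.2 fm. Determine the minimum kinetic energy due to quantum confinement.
15.428 keV

Using the uncertainty principle:

1. Position uncertainty: Δx ≈ 9.200e-15 m
2. Minimum momentum uncertainty: Δp = ℏ/(2Δx) = 5.731e-21 kg·m/s
3. Minimum kinetic energy:
   KE = (Δp)²/(2m) = (5.731e-21)²/(2 × 6.645e-27 kg)
   KE = 2.472e-15 J = 15.428 keV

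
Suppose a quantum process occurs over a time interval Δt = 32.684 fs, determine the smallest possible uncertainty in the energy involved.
10.069 meV

Using the energy-time uncertainty principle:
ΔEΔt ≥ ℏ/2

The minimum uncertainty in energy is:
ΔE_min = ℏ/(2Δt)
ΔE_min = (1.055e-34 J·s) / (2 × 3.268e-14 s)
ΔE_min = 1.613e-21 J = 10.069 meV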